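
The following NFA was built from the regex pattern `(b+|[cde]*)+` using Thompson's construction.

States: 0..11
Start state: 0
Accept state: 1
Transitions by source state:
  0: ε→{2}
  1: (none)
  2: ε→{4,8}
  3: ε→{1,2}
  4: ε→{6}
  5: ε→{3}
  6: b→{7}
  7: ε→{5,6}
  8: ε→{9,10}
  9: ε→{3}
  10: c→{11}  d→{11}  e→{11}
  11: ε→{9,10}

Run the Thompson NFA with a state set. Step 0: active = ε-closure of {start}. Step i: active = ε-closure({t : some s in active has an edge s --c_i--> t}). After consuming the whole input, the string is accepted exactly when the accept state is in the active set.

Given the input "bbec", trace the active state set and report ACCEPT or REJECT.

S₀ = ε-closure({0}) = {0,1,2,3,4,6,8,9,10}
'b' @ 1: {1,2,3,4,5,6,7,8,9,10}  (accept∈set)
'b' @ 2: {1,2,3,4,5,6,7,8,9,10}  (accept∈set)
'e' @ 3: {1,2,3,4,6,8,9,10,11}  (accept∈set)
'c' @ 4: {1,2,3,4,6,8,9,10,11}  (accept∈set)
after full input: {1,2,3,4,6,8,9,10,11}  (accept=1 in)

Answer: ACCEPT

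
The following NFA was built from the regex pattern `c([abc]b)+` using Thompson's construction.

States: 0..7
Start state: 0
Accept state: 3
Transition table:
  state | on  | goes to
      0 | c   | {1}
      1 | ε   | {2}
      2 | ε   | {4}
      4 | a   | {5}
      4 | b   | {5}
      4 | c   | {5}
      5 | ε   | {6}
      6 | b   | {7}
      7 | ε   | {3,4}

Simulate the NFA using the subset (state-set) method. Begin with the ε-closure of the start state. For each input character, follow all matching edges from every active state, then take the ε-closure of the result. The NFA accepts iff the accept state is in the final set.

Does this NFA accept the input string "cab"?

start: ε-closure({0}) = {0}
'c' @ 1: {1,2,4}
'a' @ 2: {5,6}
'b' @ 3: {3,4,7}  [accepting]
end set {3,4,7} — state 3 in

Answer: ACCEPT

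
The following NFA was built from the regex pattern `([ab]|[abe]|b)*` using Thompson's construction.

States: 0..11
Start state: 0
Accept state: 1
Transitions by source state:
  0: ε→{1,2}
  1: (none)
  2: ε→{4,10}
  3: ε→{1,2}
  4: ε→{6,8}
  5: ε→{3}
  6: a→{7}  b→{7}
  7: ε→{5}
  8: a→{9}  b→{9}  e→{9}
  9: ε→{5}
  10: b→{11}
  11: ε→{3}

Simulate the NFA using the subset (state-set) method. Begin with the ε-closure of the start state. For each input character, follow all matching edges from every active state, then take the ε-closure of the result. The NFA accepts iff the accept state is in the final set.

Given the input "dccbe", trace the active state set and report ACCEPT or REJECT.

S₀ = ε-closure({0}) = {0,1,2,4,6,8,10}
'd' @ 1: {}  — state set empty
rest 'ccbe' ignored (set empty)
end set {} — state 1 not in

Answer: REJECT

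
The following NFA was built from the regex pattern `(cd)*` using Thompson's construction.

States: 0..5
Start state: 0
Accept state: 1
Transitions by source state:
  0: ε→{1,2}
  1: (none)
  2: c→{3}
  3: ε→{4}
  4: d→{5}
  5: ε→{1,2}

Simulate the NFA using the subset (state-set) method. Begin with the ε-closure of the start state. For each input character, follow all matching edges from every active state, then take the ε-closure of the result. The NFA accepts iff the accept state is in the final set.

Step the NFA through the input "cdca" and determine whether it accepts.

Answer: REJECT

Steps:
S₀ = ε-closure({0}) = {0,1,2}
'c' @ 1: {3,4}
'd' @ 2: {1,2,5}  [accepting]
'c' @ 3: {3,4}
'a' @ 4: {}  — no active states
end set {} — state 1 not in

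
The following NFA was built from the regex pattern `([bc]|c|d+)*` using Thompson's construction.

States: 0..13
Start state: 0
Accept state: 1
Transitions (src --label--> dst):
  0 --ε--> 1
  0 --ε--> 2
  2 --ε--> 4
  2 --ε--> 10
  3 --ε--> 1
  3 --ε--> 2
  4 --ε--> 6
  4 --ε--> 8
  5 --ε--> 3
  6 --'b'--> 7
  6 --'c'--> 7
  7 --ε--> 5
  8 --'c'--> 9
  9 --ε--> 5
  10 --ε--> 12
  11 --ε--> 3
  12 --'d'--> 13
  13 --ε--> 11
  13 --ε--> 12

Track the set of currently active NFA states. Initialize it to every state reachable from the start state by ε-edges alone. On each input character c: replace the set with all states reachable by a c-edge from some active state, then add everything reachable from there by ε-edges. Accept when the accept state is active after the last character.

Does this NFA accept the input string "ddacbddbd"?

Answer: REJECT

Trace:
start: ε-closure({0}) = {0,1,2,4,6,8,10,12}
'd' @ 1: {1,2,3,4,6,8,10,11,12,13}  [accepting]
'd' @ 2: {1,2,3,4,6,8,10,11,12,13}  [accepting]
'a' @ 3: {}  — no active states
rest 'cbddbd' ignored (set empty)
after full input: {}  (accept=1 not in)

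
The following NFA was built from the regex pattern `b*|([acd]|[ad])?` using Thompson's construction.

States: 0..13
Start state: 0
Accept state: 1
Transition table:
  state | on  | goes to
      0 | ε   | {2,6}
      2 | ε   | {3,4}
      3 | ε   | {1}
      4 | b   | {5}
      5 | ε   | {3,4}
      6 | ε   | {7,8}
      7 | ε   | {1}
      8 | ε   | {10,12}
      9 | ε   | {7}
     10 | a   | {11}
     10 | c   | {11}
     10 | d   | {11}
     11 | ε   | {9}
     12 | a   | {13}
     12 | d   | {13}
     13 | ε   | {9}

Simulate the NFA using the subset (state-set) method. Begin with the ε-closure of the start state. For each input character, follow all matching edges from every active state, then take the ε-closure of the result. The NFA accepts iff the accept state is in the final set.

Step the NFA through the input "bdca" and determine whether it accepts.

S₀ = ε-closure({0}) = {0,1,2,3,4,6,7,8,10,12}
'b' @ 1: {1,3,4,5}  ✓accept
'd' @ 2: {}  — state set empty
rest 'ca' ignored (set empty)
after full input: {}  (accept=1 not in)

Answer: REJECT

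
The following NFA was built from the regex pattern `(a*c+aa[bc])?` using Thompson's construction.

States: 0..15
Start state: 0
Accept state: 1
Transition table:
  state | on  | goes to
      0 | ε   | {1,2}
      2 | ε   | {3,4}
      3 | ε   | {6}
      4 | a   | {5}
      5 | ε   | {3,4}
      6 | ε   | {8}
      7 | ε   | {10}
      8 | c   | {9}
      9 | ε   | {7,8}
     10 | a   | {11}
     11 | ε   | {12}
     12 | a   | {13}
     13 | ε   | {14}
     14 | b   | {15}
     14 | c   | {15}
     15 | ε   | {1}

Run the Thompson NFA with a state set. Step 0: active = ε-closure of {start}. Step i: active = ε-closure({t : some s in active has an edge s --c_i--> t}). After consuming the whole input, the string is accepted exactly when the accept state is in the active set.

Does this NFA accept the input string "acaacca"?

Answer: REJECT

Trace:
initial (ε-close {0}): {0,1,2,3,4,6,8}
'a' @ 1: {3,4,5,6,8}
'c' @ 2: {7,8,9,10}
'a' @ 3: {11,12}
'a' @ 4: {13,14}
'c' @ 5: {1,15}  ✓accept
'c' @ 6: {}  — state set empty
rest 'a' ignored (set empty)
final: {}; accept 1 not in set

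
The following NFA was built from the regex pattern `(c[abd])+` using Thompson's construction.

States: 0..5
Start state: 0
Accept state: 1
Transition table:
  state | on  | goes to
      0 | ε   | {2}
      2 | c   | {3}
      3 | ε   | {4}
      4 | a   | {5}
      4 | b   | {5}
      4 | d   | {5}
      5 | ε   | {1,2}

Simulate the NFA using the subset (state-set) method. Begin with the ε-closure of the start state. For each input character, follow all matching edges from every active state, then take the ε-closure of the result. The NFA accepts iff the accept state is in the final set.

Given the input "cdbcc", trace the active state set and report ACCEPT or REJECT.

Answer: REJECT

Trace:
initial (ε-close {0}): {0,2}
'c' @ 1: {3,4}
'd' @ 2: {1,2,5}  (accept∈set)
'b' @ 3: {}  — dead — no transitions
rest 'cc' ignored (set empty)
after full input: {}  (accept=1 not in)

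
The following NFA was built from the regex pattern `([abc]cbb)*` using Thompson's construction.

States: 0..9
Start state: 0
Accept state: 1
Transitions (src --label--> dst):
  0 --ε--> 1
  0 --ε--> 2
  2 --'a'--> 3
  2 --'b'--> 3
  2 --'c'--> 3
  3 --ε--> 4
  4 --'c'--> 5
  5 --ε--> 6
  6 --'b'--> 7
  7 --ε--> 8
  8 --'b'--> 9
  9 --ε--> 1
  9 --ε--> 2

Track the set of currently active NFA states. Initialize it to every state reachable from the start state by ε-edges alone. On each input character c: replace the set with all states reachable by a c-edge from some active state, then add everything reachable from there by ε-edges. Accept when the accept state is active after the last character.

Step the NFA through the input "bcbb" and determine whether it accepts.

Answer: ACCEPT

Trace:
initial (ε-close {0}): {0,1,2}
'b' @ 1: {3,4}
'c' @ 2: {5,6}
'b' @ 3: {7,8}
'b' @ 4: {1,2,9}  [accepting]
final: {1,2,9}; accept 1 in set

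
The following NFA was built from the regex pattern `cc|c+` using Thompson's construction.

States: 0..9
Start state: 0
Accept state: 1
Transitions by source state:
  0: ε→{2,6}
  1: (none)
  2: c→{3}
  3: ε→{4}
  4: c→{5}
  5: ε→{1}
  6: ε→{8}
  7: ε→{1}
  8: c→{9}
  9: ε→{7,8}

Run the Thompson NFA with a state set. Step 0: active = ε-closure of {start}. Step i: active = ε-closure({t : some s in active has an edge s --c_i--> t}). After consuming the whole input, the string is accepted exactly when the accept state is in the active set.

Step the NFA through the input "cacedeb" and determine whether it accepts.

start: ε-closure({0}) = {0,2,6,8}
'c' @ 1: {1,3,4,7,8,9}  ✓accept
'a' @ 2: {}  — dead — no transitions
rest 'cedeb' ignored (set empty)
final: {}; accept 1 not in set

Answer: REJECT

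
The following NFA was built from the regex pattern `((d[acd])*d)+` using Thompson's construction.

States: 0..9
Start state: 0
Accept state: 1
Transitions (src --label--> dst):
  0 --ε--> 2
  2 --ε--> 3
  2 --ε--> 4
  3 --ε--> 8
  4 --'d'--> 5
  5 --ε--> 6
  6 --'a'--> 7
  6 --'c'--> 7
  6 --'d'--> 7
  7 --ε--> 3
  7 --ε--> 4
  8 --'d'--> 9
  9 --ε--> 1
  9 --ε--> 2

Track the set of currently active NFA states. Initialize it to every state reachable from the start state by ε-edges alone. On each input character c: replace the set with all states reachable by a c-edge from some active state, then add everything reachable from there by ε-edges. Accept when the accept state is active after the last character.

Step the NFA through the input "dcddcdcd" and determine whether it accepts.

Answer: ACCEPT

Trace:
S₀ = ε-closure({0}) = {0,2,3,4,8}
'd' @ 1: {1,2,3,4,5,6,8,9}  [accepting]
'c' @ 2: {3,4,7,8}
'd' @ 3: {1,2,3,4,5,6,8,9}  [accepting]
'd' @ 4: {1,2,3,4,5,6,7,8,9}  [accepting]
'c' @ 5: {3,4,7,8}
'd' @ 6: {1,2,3,4,5,6,8,9}  [accepting]
'c' @ 7: {3,4,7,8}
'd' @ 8: {1,2,3,4,5,6,8,9}  [accepting]
after full input: {1,2,3,4,5,6,8,9}  (accept=1 in)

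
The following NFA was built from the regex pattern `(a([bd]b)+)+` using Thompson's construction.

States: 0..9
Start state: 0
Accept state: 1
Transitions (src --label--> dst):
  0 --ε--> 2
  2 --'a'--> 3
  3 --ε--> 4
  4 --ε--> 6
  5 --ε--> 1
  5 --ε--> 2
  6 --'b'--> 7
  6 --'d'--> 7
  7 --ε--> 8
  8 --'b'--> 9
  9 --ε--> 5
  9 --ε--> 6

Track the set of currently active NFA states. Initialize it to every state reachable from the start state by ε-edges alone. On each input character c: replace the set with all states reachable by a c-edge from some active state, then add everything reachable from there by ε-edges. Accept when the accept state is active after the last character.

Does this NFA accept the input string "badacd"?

Answer: REJECT

Trace:
S₀ = ε-closure({0}) = {0,2}
'b' @ 1: {}  — no active states
rest 'adacd' ignored (set empty)
final: {}; accept 1 not in set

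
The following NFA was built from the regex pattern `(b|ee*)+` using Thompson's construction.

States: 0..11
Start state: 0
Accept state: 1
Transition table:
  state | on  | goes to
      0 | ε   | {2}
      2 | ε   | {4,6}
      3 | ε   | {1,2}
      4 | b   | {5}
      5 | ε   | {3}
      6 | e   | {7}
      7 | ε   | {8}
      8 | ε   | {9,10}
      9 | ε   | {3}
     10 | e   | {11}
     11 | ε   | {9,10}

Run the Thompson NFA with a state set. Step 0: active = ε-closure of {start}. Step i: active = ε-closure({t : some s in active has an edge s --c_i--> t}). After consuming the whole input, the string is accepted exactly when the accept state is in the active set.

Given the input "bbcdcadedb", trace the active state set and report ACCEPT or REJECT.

Answer: REJECT

Steps:
S₀ = ε-closure({0}) = {0,2,4,6}
'b' @ 1: {1,2,3,4,5,6}  (accept∈set)
'b' @ 2: {1,2,3,4,5,6}  (accept∈set)
'c' @ 3: {}  — state set empty
rest 'dcadedb' ignored (set empty)
after full input: {}  (accept=1 not in)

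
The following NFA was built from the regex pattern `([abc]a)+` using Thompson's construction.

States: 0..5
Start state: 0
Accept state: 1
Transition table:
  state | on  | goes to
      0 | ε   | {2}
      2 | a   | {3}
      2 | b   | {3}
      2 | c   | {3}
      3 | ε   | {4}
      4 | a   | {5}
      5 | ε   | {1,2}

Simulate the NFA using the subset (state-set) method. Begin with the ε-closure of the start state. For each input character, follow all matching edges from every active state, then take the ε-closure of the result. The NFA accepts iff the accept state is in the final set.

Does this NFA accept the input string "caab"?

initial (ε-close {0}): {0,2}
'c' @ 1: {3,4}
'a' @ 2: {1,2,5}  (accept∈set)
'a' @ 3: {3,4}
'b' @ 4: {}  — dead — no transitions
after full input: {}  (accept=1 not in)

Answer: REJECT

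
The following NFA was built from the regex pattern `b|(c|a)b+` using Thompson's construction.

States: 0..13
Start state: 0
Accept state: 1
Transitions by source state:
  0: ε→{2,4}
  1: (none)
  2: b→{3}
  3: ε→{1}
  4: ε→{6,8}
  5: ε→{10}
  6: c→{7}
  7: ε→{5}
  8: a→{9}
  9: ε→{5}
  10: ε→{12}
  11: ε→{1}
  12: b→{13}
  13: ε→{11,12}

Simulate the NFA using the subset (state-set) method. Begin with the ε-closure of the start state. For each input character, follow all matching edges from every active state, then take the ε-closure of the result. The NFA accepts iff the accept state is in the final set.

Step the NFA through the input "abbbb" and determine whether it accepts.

S₀ = ε-closure({0}) = {0,2,4,6,8}
'a' @ 1: {5,9,10,12}
'b' @ 2: {1,11,12,13}  [accepting]
'b' @ 3: {1,11,12,13}  [accepting]
'b' @ 4: {1,11,12,13}  [accepting]
'b' @ 5: {1,11,12,13}  [accepting]
after full input: {1,11,12,13}  (accept=1 in)

Answer: ACCEPT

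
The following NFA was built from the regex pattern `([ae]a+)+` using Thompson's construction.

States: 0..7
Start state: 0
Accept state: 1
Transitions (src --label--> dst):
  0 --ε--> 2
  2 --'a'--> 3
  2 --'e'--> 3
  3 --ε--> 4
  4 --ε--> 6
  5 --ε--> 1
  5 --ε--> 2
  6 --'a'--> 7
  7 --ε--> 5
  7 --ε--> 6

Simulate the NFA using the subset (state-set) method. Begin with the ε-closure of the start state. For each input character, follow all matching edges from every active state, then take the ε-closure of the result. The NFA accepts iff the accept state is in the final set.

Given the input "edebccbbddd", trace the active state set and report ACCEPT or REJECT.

initial (ε-close {0}): {0,2}
'e' @ 1: {3,4,6}
'd' @ 2: {}  — dead — no transitions
rest 'ebccbbddd' ignored (set empty)
end set {} — state 1 not in

Answer: REJECT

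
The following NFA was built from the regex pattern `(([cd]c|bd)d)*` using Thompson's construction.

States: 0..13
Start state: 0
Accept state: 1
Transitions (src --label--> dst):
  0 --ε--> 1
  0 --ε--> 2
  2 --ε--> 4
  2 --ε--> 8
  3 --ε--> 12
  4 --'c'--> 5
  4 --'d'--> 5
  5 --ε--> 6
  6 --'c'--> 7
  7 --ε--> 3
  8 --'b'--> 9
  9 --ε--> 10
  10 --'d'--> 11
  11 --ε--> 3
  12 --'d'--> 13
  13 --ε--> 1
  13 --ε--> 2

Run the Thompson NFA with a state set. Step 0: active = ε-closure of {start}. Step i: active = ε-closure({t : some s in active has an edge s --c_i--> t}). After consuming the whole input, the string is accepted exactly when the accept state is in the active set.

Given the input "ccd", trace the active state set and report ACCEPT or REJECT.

S₀ = ε-closure({0}) = {0,1,2,4,8}
'c' @ 1: {5,6}
'c' @ 2: {3,7,12}
'd' @ 3: {1,2,4,8,13}  (accept∈set)
final: {1,2,4,8,13}; accept 1 in set

Answer: ACCEPT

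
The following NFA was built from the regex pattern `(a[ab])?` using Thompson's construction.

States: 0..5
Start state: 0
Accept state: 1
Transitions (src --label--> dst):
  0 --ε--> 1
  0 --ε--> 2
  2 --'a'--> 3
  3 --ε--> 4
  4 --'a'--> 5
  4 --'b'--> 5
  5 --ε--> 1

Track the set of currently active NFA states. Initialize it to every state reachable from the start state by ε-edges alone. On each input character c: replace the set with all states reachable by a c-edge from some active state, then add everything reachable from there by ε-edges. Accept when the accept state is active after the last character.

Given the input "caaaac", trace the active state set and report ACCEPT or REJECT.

start: ε-closure({0}) = {0,1,2}
'c' @ 1: {}  — dead — no transitions
rest 'aaaac' ignored (set empty)
final: {}; accept 1 not in set

Answer: REJECT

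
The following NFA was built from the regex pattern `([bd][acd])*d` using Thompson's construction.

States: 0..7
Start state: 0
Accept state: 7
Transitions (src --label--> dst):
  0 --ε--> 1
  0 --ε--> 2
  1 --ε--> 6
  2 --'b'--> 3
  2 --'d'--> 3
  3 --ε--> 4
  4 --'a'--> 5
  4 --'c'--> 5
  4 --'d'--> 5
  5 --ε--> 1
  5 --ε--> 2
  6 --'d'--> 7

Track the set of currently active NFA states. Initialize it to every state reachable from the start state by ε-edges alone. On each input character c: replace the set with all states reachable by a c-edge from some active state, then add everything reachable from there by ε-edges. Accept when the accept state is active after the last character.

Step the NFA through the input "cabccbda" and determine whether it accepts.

Answer: REJECT

Steps:
initial (ε-close {0}): {0,1,2,6}
'c' @ 1: {}  — state set empty
rest 'abccbda' ignored (set empty)
end set {} — state 7 not in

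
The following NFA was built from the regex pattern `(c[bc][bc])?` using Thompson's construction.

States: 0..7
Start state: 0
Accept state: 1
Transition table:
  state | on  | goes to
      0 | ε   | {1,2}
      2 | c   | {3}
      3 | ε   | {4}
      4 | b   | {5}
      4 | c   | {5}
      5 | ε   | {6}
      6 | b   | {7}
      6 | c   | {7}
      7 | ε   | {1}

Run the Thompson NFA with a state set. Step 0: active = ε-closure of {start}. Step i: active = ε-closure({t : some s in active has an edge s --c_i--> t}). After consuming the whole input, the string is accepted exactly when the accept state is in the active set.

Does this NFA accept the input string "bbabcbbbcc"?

Answer: REJECT

Steps:
S₀ = ε-closure({0}) = {0,1,2}
'b' @ 1: {}  — dead — no transitions
rest 'babcbbbcc' ignored (set empty)
after full input: {}  (accept=1 not in)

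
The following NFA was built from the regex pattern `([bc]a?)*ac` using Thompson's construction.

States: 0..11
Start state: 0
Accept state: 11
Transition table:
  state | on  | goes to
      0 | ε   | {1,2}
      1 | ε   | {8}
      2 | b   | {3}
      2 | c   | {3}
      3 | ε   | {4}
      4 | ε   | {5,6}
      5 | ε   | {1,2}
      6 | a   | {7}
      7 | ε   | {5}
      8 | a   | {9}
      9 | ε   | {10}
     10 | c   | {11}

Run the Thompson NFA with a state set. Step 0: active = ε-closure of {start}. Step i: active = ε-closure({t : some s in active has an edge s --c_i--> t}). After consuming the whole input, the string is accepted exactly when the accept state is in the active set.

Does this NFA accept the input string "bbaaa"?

Answer: REJECT

Steps:
initial (ε-close {0}): {0,1,2,8}
'b' @ 1: {1,2,3,4,5,6,8}
'b' @ 2: {1,2,3,4,5,6,8}
'a' @ 3: {1,2,5,7,8,9,10}
'a' @ 4: {9,10}
'a' @ 5: {}  — state set empty
after full input: {}  (accept=11 not in)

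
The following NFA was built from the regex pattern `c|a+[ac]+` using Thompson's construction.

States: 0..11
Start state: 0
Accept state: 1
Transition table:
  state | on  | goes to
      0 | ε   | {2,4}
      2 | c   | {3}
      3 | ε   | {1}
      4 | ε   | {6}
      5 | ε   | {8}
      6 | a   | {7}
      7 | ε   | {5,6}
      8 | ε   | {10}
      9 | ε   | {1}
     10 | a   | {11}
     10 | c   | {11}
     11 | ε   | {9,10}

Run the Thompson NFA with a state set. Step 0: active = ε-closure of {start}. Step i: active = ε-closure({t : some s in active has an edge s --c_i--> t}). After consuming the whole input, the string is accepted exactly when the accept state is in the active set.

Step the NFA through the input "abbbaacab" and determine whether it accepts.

Answer: REJECT

Trace:
initial (ε-close {0}): {0,2,4,6}
'a' @ 1: {5,6,7,8,10}
'b' @ 2: {}  — no active states
rest 'bbaacab' ignored (set empty)
after full input: {}  (accept=1 not in)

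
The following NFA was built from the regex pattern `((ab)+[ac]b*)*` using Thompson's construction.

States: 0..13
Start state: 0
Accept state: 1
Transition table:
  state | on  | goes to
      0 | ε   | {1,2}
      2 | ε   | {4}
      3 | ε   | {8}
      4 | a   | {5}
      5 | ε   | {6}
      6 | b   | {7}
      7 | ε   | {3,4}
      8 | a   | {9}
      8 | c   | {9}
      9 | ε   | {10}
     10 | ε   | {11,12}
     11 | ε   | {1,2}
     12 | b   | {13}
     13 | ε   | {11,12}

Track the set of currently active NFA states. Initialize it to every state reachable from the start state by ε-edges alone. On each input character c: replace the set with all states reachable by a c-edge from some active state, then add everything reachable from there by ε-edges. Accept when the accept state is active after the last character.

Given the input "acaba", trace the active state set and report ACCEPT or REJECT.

Answer: REJECT

Steps:
initial (ε-close {0}): {0,1,2,4}
'a' @ 1: {5,6}
'c' @ 2: {}  — no active states
rest 'aba' ignored (set empty)
final: {}; accept 1 not in set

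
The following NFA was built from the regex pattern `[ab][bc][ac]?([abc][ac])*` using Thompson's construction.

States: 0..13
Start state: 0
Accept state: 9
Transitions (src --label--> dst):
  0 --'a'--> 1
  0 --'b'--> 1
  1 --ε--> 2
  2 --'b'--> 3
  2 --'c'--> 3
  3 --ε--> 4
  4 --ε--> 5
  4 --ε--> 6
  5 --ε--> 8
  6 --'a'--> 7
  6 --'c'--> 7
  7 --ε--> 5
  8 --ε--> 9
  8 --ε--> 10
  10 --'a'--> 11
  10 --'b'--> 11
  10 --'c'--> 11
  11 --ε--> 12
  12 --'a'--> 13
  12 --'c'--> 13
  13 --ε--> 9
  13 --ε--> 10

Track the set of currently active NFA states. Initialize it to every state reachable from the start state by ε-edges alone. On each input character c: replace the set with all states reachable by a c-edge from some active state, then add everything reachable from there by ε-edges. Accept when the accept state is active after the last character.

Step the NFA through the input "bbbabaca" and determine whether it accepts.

S₀ = ε-closure({0}) = {0}
'b' @ 1: {1,2}
'b' @ 2: {3,4,5,6,8,9,10}  ✓accept
'b' @ 3: {11,12}
'a' @ 4: {9,10,13}  ✓accept
'b' @ 5: {11,12}
'a' @ 6: {9,10,13}  ✓accept
'c' @ 7: {11,12}
'a' @ 8: {9,10,13}  ✓accept
after full input: {9,10,13}  (accept=9 in)

Answer: ACCEPT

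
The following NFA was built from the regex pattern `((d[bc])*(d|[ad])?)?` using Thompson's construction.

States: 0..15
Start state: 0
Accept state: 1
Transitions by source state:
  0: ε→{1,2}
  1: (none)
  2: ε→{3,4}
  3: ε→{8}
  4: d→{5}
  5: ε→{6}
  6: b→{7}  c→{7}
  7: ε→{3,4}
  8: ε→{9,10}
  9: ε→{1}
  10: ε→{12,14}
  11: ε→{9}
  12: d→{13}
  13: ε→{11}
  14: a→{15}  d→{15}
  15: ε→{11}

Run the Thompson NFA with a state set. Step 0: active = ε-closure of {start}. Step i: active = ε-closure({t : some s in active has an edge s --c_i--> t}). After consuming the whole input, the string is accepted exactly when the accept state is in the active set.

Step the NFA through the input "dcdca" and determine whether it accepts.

Answer: ACCEPT

Derivation:
initial (ε-close {0}): {0,1,2,3,4,8,9,10,12,14}
'd' @ 1: {1,5,6,9,11,13,15}  ✓accept
'c' @ 2: {1,3,4,7,8,9,10,12,14}  ✓accept
'd' @ 3: {1,5,6,9,11,13,15}  ✓accept
'c' @ 4: {1,3,4,7,8,9,10,12,14}  ✓accept
'a' @ 5: {1,9,11,15}  ✓accept
final: {1,9,11,15}; accept 1 in set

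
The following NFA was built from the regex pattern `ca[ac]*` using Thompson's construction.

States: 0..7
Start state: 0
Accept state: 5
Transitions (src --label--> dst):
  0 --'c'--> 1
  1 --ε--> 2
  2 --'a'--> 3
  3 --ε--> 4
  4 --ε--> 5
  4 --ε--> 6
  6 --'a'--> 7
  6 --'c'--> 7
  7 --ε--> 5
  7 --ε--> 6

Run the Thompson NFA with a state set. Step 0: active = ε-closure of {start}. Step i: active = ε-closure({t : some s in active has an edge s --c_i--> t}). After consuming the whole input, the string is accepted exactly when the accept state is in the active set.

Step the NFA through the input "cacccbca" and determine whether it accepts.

Answer: REJECT

Derivation:
initial (ε-close {0}): {0}
'c' @ 1: {1,2}
'a' @ 2: {3,4,5,6}  ✓accept
'c' @ 3: {5,6,7}  ✓accept
'c' @ 4: {5,6,7}  ✓accept
'c' @ 5: {5,6,7}  ✓accept
'b' @ 6: {}  — state set empty
rest 'ca' ignored (set empty)
final: {}; accept 5 not in set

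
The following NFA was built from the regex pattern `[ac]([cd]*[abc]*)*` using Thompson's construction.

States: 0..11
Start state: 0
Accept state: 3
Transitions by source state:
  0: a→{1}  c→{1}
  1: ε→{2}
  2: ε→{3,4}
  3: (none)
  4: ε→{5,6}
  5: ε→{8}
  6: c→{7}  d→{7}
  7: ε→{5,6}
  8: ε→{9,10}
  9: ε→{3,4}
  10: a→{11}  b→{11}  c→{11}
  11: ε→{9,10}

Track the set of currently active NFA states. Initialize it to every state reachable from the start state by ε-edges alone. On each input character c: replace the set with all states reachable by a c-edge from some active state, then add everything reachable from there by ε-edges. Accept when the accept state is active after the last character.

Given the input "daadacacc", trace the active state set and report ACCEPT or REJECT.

Answer: REJECT

Derivation:
initial (ε-close {0}): {0}
'd' @ 1: {}  — state set empty
rest 'aadacacc' ignored (set empty)
end set {} — state 3 not in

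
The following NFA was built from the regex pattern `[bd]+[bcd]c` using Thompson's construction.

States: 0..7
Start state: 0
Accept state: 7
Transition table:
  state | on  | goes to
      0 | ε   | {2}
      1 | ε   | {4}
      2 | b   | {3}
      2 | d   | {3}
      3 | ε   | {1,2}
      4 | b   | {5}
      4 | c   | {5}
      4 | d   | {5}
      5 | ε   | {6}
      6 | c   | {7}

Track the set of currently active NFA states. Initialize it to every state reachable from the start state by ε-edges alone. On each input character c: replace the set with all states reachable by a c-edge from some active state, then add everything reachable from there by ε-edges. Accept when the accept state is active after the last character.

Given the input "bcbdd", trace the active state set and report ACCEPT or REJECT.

Answer: REJECT

Steps:
S₀ = ε-closure({0}) = {0,2}
'b' @ 1: {1,2,3,4}
'c' @ 2: {5,6}
'b' @ 3: {}  — state set empty
rest 'dd' ignored (set empty)
end set {} — state 7 not in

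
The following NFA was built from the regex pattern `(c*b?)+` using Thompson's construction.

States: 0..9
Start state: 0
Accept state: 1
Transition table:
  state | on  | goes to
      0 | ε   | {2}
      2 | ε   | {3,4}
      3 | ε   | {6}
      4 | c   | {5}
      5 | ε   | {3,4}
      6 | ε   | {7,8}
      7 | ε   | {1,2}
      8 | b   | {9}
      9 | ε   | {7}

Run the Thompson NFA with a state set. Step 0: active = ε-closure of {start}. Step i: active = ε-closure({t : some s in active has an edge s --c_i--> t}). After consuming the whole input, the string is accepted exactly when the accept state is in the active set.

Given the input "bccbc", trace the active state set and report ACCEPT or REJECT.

S₀ = ε-closure({0}) = {0,1,2,3,4,6,7,8}
'b' @ 1: {1,2,3,4,6,7,8,9}  (accept∈set)
'c' @ 2: {1,2,3,4,5,6,7,8}  (accept∈set)
'c' @ 3: {1,2,3,4,5,6,7,8}  (accept∈set)
'b' @ 4: {1,2,3,4,6,7,8,9}  (accept∈set)
'c' @ 5: {1,2,3,4,5,6,7,8}  (accept∈set)
end set {1,2,3,4,5,6,7,8} — state 1 in

Answer: ACCEPT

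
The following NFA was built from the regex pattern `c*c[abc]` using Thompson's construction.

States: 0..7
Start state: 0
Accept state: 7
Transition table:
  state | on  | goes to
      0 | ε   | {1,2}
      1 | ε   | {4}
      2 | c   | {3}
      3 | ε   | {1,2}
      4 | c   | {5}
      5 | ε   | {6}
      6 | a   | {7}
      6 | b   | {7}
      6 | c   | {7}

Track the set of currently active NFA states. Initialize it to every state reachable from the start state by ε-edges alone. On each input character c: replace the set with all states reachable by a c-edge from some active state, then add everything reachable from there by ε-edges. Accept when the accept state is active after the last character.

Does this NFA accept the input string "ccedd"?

Answer: REJECT

Trace:
S₀ = ε-closure({0}) = {0,1,2,4}
'c' @ 1: {1,2,3,4,5,6}
'c' @ 2: {1,2,3,4,5,6,7}  (accept∈set)
'e' @ 3: {}  — state set empty
rest 'dd' ignored (set empty)
after full input: {}  (accept=7 not in)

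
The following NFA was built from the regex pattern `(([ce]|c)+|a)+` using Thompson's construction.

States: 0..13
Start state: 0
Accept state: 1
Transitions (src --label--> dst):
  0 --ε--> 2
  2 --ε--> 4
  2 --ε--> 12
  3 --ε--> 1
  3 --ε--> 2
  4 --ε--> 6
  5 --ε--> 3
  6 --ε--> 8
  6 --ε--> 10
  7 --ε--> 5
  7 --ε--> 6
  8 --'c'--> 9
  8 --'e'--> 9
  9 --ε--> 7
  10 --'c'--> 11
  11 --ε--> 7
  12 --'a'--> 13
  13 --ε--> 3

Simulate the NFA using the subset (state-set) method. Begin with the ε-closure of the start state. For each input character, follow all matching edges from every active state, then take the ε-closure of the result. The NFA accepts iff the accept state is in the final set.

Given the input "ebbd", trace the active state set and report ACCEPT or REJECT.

Answer: REJECT

Trace:
S₀ = ε-closure({0}) = {0,2,4,6,8,10,12}
'e' @ 1: {1,2,3,4,5,6,7,8,9,10,12}  [accepting]
'b' @ 2: {}  — state set empty
rest 'bd' ignored (set empty)
after full input: {}  (accept=1 not in)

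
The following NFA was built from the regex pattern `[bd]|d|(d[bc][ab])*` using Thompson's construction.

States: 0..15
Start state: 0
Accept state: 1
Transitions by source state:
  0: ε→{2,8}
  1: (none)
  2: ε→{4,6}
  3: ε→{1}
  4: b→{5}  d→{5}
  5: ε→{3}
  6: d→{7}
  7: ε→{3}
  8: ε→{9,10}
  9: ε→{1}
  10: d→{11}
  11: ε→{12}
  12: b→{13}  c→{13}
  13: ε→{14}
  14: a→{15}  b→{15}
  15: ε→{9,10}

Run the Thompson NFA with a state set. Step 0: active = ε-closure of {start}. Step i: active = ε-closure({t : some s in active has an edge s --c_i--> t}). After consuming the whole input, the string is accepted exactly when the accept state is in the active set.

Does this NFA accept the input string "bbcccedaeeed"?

initial (ε-close {0}): {0,1,2,4,6,8,9,10}
'b' @ 1: {1,3,5}  (accept∈set)
'b' @ 2: {}  — state set empty
rest 'cccedaeeed' ignored (set empty)
after full input: {}  (accept=1 not in)

Answer: REJECT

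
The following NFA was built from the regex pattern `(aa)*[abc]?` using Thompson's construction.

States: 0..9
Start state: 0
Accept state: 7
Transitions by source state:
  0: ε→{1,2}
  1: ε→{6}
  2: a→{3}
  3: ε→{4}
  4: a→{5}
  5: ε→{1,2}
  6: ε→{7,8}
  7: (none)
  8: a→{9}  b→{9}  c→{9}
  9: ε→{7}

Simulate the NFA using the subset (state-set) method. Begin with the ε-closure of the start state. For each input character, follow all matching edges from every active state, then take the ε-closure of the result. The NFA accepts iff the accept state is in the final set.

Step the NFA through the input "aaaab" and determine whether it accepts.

initial (ε-close {0}): {0,1,2,6,7,8}
'a' @ 1: {3,4,7,9}  ✓accept
'a' @ 2: {1,2,5,6,7,8}  ✓accept
'a' @ 3: {3,4,7,9}  ✓accept
'a' @ 4: {1,2,5,6,7,8}  ✓accept
'b' @ 5: {7,9}  ✓accept
end set {7,9} — state 7 in

Answer: ACCEPT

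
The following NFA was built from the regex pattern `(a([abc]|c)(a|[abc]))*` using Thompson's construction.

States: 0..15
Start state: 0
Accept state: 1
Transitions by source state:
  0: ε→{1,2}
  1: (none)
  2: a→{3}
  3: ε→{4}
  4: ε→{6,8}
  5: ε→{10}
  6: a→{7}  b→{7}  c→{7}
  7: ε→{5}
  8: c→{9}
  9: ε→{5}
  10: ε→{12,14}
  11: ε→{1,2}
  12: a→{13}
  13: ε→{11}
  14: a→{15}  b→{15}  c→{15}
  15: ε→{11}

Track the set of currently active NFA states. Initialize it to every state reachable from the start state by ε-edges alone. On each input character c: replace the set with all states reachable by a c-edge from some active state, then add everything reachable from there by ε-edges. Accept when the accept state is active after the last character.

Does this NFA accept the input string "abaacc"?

Answer: ACCEPT

Steps:
start: ε-closure({0}) = {0,1,2}
'a' @ 1: {3,4,6,8}
'b' @ 2: {5,7,10,12,14}
'a' @ 3: {1,2,11,13,15}  (accept∈set)
'a' @ 4: {3,4,6,8}
'c' @ 5: {5,7,9,10,12,14}
'c' @ 6: {1,2,11,15}  (accept∈set)
end set {1,2,11,15} — state 1 in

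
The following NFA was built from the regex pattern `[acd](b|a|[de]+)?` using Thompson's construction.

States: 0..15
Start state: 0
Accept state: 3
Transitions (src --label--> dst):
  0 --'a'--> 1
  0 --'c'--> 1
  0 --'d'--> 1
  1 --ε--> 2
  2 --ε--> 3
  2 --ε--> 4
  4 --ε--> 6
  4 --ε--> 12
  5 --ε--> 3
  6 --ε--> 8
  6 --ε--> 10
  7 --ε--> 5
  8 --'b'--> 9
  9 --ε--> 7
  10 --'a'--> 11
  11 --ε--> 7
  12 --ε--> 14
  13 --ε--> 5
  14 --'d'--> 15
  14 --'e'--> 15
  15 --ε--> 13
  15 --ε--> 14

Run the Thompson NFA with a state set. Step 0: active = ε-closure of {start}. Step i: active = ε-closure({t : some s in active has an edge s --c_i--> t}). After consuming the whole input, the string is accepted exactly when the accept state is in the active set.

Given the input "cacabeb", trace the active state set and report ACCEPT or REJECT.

start: ε-closure({0}) = {0}
'c' @ 1: {1,2,3,4,6,8,10,12,14}  ✓accept
'a' @ 2: {3,5,7,11}  ✓accept
'c' @ 3: {}  — dead — no transitions
rest 'abeb' ignored (set empty)
end set {} — state 3 not in

Answer: REJECT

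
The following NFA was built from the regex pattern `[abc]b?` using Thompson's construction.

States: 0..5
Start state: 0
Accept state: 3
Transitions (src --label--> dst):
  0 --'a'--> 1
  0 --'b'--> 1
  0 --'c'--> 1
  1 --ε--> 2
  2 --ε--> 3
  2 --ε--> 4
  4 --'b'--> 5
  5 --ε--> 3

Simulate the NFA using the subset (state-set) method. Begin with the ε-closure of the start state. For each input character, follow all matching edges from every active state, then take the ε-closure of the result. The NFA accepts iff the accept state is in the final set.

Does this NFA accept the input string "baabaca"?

Answer: REJECT

Derivation:
initial (ε-close {0}): {0}
'b' @ 1: {1,2,3,4}  ✓accept
'a' @ 2: {}  — dead — no transitions
rest 'abaca' ignored (set empty)
after full input: {}  (accept=3 not in)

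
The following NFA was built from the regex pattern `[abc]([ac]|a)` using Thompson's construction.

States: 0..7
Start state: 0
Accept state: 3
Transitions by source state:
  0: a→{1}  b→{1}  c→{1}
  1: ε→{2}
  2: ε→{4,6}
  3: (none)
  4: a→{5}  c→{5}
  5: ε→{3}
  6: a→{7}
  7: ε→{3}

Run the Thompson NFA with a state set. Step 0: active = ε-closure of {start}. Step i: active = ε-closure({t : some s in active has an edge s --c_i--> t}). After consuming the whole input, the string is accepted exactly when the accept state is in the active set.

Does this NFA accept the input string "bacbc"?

Answer: REJECT

Trace:
start: ε-closure({0}) = {0}
'b' @ 1: {1,2,4,6}
'a' @ 2: {3,5,7}  (accept∈set)
'c' @ 3: {}  — dead — no transitions
rest 'bc' ignored (set empty)
end set {} — state 3 not in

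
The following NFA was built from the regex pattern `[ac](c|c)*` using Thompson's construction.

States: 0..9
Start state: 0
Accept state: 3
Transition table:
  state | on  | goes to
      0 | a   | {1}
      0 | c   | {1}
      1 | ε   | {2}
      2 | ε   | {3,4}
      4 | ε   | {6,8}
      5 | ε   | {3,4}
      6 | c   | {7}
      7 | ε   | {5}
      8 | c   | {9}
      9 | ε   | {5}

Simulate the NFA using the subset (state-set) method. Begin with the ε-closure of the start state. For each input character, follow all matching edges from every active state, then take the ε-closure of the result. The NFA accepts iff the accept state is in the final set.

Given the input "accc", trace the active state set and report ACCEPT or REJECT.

S₀ = ε-closure({0}) = {0}
'a' @ 1: {1,2,3,4,6,8}  (accept∈set)
'c' @ 2: {3,4,5,6,7,8,9}  (accept∈set)
'c' @ 3: {3,4,5,6,7,8,9}  (accept∈set)
'c' @ 4: {3,4,5,6,7,8,9}  (accept∈set)
final: {3,4,5,6,7,8,9}; accept 3 in set

Answer: ACCEPT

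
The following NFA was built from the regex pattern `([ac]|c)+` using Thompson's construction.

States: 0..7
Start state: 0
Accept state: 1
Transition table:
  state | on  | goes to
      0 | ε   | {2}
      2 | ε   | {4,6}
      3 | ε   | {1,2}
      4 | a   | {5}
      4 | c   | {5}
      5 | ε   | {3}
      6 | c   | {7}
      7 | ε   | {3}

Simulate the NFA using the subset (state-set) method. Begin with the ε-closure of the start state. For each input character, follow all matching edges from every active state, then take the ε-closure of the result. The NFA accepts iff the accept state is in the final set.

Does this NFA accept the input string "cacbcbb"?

Answer: REJECT

Derivation:
S₀ = ε-closure({0}) = {0,2,4,6}
'c' @ 1: {1,2,3,4,5,6,7}  [accepting]
'a' @ 2: {1,2,3,4,5,6}  [accepting]
'c' @ 3: {1,2,3,4,5,6,7}  [accepting]
'b' @ 4: {}  — dead — no transitions
rest 'cbb' ignored (set empty)
after full input: {}  (accept=1 not in)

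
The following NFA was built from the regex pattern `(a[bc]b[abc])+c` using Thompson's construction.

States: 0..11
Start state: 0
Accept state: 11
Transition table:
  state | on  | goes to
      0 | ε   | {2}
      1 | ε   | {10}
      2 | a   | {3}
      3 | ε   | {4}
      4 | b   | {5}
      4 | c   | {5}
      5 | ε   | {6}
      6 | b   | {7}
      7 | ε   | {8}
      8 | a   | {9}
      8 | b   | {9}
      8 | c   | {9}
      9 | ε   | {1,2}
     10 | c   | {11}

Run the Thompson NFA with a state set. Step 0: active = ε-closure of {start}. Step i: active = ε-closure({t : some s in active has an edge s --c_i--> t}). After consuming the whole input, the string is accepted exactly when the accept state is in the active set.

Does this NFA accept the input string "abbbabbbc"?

S₀ = ε-closure({0}) = {0,2}
'a' @ 1: {3,4}
'b' @ 2: {5,6}
'b' @ 3: {7,8}
'b' @ 4: {1,2,9,10}
'a' @ 5: {3,4}
'b' @ 6: {5,6}
'b' @ 7: {7,8}
'b' @ 8: {1,2,9,10}
'c' @ 9: {11}  (accept∈set)
end set {11} — state 11 in

Answer: ACCEPT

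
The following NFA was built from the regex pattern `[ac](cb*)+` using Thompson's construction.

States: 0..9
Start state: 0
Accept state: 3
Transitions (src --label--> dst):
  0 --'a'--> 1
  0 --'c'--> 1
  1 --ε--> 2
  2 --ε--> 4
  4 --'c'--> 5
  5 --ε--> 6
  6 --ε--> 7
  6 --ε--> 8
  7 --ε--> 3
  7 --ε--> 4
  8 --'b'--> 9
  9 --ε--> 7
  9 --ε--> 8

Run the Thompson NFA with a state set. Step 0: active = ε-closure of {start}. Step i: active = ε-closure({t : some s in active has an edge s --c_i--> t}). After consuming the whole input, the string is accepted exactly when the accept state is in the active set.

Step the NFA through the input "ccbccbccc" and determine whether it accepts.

Answer: ACCEPT

Steps:
start: ε-closure({0}) = {0}
'c' @ 1: {1,2,4}
'c' @ 2: {3,4,5,6,7,8}  [accepting]
'b' @ 3: {3,4,7,8,9}  [accepting]
'c' @ 4: {3,4,5,6,7,8}  [accepting]
'c' @ 5: {3,4,5,6,7,8}  [accepting]
'b' @ 6: {3,4,7,8,9}  [accepting]
'c' @ 7: {3,4,5,6,7,8}  [accepting]
'c' @ 8: {3,4,5,6,7,8}  [accepting]
'c' @ 9: {3,4,5,6,7,8}  [accepting]
final: {3,4,5,6,7,8}; accept 3 in set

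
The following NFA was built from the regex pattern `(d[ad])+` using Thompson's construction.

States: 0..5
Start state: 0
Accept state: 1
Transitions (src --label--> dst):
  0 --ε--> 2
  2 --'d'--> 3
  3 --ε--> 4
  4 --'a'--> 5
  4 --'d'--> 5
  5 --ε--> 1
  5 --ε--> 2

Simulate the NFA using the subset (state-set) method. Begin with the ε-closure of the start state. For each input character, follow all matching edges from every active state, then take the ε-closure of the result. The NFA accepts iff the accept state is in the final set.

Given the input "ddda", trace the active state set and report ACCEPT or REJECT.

Answer: ACCEPT

Trace:
start: ε-closure({0}) = {0,2}
'd' @ 1: {3,4}
'd' @ 2: {1,2,5}  (accept∈set)
'd' @ 3: {3,4}
'a' @ 4: {1,2,5}  (accept∈set)
after full input: {1,2,5}  (accept=1 in)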